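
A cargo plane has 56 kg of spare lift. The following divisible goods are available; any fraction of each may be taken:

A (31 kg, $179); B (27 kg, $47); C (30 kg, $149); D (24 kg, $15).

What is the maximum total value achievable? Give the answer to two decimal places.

Take in order of value per unit:
- A (179/31 per unit): all 31 → value 179, running total 179.00
- C (149/30 per unit): 25 of 30 → value 25×149/30 = 124.1667, running total 303.17
Total 303.17.

303.17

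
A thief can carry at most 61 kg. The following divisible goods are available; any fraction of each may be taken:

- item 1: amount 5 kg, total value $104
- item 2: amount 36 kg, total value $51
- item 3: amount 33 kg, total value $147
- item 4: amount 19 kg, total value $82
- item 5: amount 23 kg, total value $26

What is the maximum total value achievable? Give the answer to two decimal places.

338.67

Take in order of value per unit:
- item 1 (104/5 per unit): all 5 → value 104, running total 104.00
- item 3 (147/33 per unit): all 33 → value 147, running total 251.00
- item 4 (82/19 per unit): all 19 → value 82, running total 333.00
- item 2 (51/36 per unit): 4 of 36 → value 4×51/36 = 5.6667, running total 338.67
Total 338.67.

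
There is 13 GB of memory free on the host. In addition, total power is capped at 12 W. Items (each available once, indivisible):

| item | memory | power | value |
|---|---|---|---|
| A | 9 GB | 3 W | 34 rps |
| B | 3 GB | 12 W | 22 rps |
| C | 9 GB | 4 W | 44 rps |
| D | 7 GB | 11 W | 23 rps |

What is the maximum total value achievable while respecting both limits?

Feasible sets respecting both limits:
- C: memory 9, power 4, value 44
- A: memory 9, power 3, value 34
- D: memory 7, power 11, value 23
Best: 44 rps.

44 rps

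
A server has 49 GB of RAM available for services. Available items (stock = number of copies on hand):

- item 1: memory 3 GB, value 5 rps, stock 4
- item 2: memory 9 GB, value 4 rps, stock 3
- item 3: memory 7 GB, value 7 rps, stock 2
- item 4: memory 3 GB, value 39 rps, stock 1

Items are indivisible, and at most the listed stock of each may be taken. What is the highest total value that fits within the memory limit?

81 rps

Best selections within memory 49 and stock limits:
- 4×item 1 + 2×item 2 + 2×item 3 + 1×item 4: memory 47, value 81
- 4×item 1 + 3×item 2 + 1×item 3 + 1×item 4: memory 49, value 78
- 4×item 1 + 1×item 2 + 2×item 3 + 1×item 4: memory 38, value 77
Best: 81 rps.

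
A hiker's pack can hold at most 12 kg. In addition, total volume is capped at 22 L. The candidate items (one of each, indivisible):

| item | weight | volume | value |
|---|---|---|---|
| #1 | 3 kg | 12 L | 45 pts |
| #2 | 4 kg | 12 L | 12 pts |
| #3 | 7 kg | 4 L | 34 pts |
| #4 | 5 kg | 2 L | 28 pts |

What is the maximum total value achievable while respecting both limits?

Feasible sets respecting both limits:
- #1+#3: weight 10, volume 16, value 79
- #1+#4: weight 8, volume 14, value 73
- #3+#4: weight 12, volume 6, value 62
Best: 79 pts.

79 pts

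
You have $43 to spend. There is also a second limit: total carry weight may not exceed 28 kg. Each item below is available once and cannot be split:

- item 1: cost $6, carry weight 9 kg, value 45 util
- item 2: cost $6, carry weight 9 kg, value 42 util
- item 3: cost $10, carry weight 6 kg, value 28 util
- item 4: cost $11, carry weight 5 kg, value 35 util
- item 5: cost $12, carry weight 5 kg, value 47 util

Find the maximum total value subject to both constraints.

169 util

Feasible sets respecting both limits:
- item 1+item 2+item 4+item 5: cost 35, carry weight 28, value 169
- item 1+item 3+item 4+item 5: cost 39, carry weight 25, value 155
- item 2+item 3+item 4+item 5: cost 39, carry weight 25, value 152
Best: 169 util.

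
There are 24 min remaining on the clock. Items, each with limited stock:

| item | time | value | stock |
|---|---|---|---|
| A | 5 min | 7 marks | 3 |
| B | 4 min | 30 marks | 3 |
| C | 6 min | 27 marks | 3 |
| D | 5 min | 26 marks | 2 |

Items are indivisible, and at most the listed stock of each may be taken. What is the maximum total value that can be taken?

144 marks

Best selections within time 24 and stock limits:
- 3×B + 2×C: time 24, value 144
- 3×B + 1×C + 1×D: time 23, value 143
- 3×B + 2×D: time 22, value 142
- 2×B + 1×C + 2×D: time 24, value 139
Best: 144 marks.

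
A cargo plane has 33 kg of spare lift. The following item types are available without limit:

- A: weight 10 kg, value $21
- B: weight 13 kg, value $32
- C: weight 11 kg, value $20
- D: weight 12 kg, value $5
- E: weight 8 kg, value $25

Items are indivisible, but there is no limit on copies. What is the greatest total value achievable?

$100

Best value-per-unit is E at 25/8, and filling with it alone uses weight 4×8=32. No mix of the others beats 4×25 = 100.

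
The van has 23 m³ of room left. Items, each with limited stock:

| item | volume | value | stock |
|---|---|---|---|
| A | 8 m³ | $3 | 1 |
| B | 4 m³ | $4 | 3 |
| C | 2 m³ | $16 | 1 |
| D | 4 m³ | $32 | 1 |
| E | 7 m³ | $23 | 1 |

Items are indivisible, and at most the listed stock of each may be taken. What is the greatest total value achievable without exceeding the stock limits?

$79

Top feasible selections:
- 2×B + 1×C + 1×D + 1×E: volume 21, value 79
- 1×B + 1×C + 1×D + 1×E: volume 17, value 75
Best: $79.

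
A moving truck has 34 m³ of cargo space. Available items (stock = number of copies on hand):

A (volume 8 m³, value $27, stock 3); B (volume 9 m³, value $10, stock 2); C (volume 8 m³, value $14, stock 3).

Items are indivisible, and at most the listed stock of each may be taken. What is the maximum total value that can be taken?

$95

Best selections within volume 34 and stock limits:
- 3×A + 1×C: volume 32, value 95
- 3×A + 1×B: volume 33, value 91
- 2×A + 2×C: volume 32, value 82
- 3×A: volume 24, value 81
Best: $95.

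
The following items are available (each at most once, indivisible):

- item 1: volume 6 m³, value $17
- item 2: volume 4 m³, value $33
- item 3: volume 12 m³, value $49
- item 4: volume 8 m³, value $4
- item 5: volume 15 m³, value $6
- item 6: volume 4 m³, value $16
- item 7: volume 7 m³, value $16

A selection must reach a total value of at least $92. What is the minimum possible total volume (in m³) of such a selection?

Subsets with value ≥ 92, sorted by total volume:
- item 2+item 3+item 6: volume 20, value 98
- item 1+item 2+item 3: volume 22, value 99
- item 2+item 3+item 7: volume 23, value 98
- item 1+item 2+item 3+item 6: volume 26, value 115
Minimum volume: 20 m³.

20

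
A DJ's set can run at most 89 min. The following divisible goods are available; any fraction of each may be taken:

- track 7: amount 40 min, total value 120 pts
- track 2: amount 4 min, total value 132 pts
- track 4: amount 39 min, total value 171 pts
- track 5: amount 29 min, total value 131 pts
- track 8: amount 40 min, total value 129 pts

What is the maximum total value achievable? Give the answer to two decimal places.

Take in order of value per unit:
- track 2 (132/4 per unit): all 4 → value 132, running total 132.00
- track 5 (131/29 per unit): all 29 → value 131, running total 263.00
- track 4 (171/39 per unit): all 39 → value 171, running total 434.00
- track 8 (129/40 per unit): 17 of 40 → value 17×129/40 = 54.8250, running total 488.83
Total 488.83.

488.83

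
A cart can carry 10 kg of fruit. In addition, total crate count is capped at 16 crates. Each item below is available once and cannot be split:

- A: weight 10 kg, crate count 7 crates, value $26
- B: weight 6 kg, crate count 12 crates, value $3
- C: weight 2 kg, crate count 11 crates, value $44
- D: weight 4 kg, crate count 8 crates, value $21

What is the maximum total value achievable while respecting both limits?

Feasible sets respecting both limits:
- C: weight 2, crate count 11, value 44
- A: weight 10, crate count 7, value 26
- D: weight 4, crate count 8, value 21
Best: $44.

$44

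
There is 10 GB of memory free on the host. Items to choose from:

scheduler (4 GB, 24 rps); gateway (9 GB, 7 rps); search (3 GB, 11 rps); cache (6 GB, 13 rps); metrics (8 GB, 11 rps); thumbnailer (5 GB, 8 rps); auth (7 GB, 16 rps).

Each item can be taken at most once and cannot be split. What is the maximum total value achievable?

This is a 0/1 knapsack; check combinations near the capacity.
- scheduler+cache: memory 4+6=10, value 24+13=37
- scheduler+search: memory 4+3=7, value 24+11=35
- scheduler+thumbnailer: memory 4+5=9, value 24+8=32
- search+auth: memory 3+7=10, value 11+16=27
- scheduler: memory 4, value 24
Best: 37 rps.

37 rps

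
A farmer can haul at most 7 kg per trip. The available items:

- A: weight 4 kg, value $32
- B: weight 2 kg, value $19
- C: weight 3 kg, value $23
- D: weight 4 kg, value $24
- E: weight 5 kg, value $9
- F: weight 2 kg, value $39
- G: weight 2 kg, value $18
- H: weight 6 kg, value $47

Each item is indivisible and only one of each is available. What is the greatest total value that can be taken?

Check high-value combinations within 7 kg:
- B+C+F: weight 2+3+2=7, value 19+23+39=81
- C+F+G: weight 3+2+2=7, value 23+39+18=80
- B+F+G: weight 2+2+2=6, value 19+39+18=76
Best: $81.

$81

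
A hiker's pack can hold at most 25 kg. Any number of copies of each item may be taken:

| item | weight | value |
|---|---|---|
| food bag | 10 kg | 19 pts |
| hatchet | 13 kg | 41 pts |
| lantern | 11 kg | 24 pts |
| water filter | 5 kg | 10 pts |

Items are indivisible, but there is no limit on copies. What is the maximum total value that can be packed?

65 pts

Best value-per-unit is hatchet at 41/13; filling with it alone gives 1×41 = 41.
Optimal mix: 1×hatchet + 1×lantern → weight 24, value 65.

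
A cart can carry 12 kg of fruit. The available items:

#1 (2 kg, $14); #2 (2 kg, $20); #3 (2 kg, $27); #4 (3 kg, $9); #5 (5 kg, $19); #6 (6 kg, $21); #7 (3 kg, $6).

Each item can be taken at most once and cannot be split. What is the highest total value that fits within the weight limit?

This is a 0/1 knapsack; check combinations near the capacity.
- #1+#2+#3+#6: weight 2+2+2+6=12, value 14+20+27+21=82
- #1+#2+#3+#5: weight 2+2+2+5=11, value 14+20+27+19=80
- #1+#2+#3+#4+#7: weight 2+2+2+3+3=12, value 14+20+27+9+6=76
Best: $82.

$82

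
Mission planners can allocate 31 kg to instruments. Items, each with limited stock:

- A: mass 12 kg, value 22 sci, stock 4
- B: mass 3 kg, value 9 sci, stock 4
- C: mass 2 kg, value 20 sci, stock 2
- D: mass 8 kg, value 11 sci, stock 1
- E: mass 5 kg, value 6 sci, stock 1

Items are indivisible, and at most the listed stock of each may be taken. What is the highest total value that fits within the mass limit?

98 sci

Best selections within mass 31 and stock limits:
- 1×A + 4×B + 2×C: mass 28, value 98
- 1×A + 3×B + 2×C + 1×E: mass 30, value 95
Best: 98 sci.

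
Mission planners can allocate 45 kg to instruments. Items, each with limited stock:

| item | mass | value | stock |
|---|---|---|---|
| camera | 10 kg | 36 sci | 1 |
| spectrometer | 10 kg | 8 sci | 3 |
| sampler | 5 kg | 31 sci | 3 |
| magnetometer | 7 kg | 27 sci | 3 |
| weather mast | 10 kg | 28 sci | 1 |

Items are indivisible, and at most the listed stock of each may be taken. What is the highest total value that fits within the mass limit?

Top feasible selections:
- 1×camera + 3×sampler + 1×magnetometer + 1×weather mast: mass 42, value 184
- 1×camera + 3×sampler + 2×magnetometer: mass 39, value 183
- 1×camera + 2×sampler + 2×magnetometer + 1×weather mast: mass 44, value 180
Best: 184 sci.

184 sci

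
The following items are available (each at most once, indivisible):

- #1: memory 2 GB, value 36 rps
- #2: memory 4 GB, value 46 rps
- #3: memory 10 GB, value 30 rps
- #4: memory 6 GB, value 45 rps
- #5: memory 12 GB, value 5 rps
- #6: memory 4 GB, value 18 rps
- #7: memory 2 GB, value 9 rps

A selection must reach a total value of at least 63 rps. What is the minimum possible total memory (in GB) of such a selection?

Subsets with value ≥ 63, sorted by total memory:
- #1+#2: memory 6, value 82
- #1+#2+#7: memory 8, value 91
Minimum memory: 6 GB.

6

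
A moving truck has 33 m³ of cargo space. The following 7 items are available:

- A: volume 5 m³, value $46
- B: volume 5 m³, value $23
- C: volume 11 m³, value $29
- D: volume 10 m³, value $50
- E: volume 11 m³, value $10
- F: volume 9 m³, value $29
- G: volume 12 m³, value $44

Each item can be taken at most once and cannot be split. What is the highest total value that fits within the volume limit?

Check high-value combinations within 33 m³:
- A+B+D+G: volume 5+5+10+12=32, value 46+23+50+44=163
- A+B+D+F: volume 5+5+10+9=29, value 46+23+50+29=148
- A+B+C+D: volume 5+5+11+10=31, value 46+23+29+50=148
- A+B+F+G: volume 5+5+9+12=31, value 46+23+29+44=142
- A+B+C+G: volume 5+5+11+12=33, value 46+23+29+44=142
Best: $163.

$163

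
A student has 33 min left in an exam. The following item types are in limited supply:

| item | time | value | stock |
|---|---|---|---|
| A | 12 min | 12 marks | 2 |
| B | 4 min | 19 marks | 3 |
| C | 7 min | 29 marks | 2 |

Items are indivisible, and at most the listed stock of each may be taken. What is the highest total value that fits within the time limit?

Best selections within time 33 and stock limits:
- 3×B + 2×C: time 26, value 115
- 1×A + 3×B + 1×C: time 31, value 98
- 2×B + 2×C: time 22, value 96
Best: 115 marks.

115 marks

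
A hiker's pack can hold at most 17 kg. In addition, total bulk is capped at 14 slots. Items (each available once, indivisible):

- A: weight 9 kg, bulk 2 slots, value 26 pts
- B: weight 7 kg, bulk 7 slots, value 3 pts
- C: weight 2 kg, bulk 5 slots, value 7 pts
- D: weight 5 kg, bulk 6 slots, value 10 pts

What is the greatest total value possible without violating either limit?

Feasible sets respecting both limits:
- A+C+D: weight 16, bulk 13, value 43
- A+D: weight 14, bulk 8, value 36
- A+C: weight 11, bulk 7, value 33
- A+B: weight 16, bulk 9, value 29
Best: 43 pts.

43 pts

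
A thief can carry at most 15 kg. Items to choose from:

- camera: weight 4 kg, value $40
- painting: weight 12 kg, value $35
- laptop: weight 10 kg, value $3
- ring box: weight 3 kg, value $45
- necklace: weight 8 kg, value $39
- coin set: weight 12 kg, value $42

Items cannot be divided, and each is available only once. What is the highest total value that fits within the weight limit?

$124

Check high-value combinations within 15 kg:
- camera+ring box+necklace: weight 4+3+8=15, value 40+45+39=124
- ring box+coin set: weight 3+12=15, value 45+42=87
- camera+ring box: weight 4+3=7, value 40+45=85
- ring box+necklace: weight 3+8=11, value 45+39=84
Best: $124.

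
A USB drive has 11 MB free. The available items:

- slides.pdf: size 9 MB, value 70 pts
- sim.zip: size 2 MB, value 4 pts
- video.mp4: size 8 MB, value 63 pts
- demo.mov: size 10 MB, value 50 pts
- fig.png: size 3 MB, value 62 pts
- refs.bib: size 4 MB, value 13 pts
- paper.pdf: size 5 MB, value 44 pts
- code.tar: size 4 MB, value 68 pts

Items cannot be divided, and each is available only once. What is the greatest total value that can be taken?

This is a 0/1 knapsack; check combinations near the capacity.
- fig.png+refs.bib+code.tar: size 3+4+4=11, value 62+13+68=143
- sim.zip+fig.png+code.tar: size 2+3+4=9, value 4+62+68=134
- fig.png+code.tar: size 3+4=7, value 62+68=130
- video.mp4+fig.png: size 8+3=11, value 63+62=125
Best: 143 pts.

143 pts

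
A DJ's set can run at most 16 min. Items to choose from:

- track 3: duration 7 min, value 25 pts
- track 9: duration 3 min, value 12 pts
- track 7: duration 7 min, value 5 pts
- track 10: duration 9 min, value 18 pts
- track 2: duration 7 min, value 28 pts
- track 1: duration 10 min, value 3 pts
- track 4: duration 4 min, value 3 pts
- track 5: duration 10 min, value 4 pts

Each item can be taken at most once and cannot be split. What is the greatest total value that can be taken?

53 pts

Check high-value combinations within 16 min:
- track 3+track 2: duration 7+7=14, value 25+28=53
- track 10+track 2: duration 9+7=16, value 18+28=46
- track 9+track 2+track 4: duration 3+7+4=14, value 12+28+3=43
Best: 53 pts.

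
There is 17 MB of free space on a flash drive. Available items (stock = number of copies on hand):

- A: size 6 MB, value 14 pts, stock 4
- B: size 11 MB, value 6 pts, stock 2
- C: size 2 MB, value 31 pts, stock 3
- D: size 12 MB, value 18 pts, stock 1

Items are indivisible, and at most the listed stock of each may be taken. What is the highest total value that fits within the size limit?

107 pts

Best selections within size 17 and stock limits:
- 1×A + 3×C: size 12, value 107
- 1×B + 3×C: size 17, value 99
- 3×C: size 6, value 93
- 2×A + 2×C: size 16, value 90
Best: 107 pts.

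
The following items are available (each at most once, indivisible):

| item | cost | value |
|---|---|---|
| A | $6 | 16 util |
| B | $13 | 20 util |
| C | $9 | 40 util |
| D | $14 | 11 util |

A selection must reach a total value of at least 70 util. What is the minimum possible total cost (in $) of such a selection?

28

Subsets with value ≥ 70, sorted by total cost:
- A+B+C: cost 28, value 76
- B+C+D: cost 36, value 71
- A+B+C+D: cost 42, value 87
Minimum cost: 28 $.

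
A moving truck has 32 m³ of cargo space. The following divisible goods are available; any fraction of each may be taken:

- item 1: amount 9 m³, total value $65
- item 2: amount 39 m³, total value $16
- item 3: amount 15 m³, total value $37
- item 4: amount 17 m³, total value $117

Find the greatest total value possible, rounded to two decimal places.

196.80

Take in order of value per unit:
- item 1 (65/9 per unit): all 9 → value 65, running total 65.00
- item 4 (117/17 per unit): all 17 → value 117, running total 182.00
- item 3 (37/15 per unit): 6 of 15 → value 6×37/15 = 14.8000, running total 196.80
Total 196.80.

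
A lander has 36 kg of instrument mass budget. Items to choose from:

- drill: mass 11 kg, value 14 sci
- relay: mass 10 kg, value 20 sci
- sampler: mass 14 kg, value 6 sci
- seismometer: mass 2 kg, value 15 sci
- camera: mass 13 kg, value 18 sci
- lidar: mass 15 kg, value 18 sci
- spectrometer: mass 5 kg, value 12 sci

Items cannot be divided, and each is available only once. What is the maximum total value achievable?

67 sci

Check high-value combinations within 36 kg:
- drill+relay+seismometer+camera: mass 11+10+2+13=36, value 14+20+15+18=67
- relay+seismometer+camera+spectrometer: mass 10+2+13+5=30, value 20+15+18+12=65
- relay+seismometer+lidar+spectrometer: mass 10+2+15+5=32, value 20+15+18+12=65
- seismometer+camera+lidar+spectrometer: mass 2+13+15+5=35, value 15+18+18+12=63
Best: 67 sci.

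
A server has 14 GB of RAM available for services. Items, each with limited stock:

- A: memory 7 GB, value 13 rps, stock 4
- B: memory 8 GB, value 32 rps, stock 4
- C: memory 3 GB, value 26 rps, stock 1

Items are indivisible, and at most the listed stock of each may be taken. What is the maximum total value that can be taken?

Top feasible selections:
- 1×B + 1×C: memory 11, value 58
- 1×A + 1×C: memory 10, value 39
Best: 58 rps.

58 rps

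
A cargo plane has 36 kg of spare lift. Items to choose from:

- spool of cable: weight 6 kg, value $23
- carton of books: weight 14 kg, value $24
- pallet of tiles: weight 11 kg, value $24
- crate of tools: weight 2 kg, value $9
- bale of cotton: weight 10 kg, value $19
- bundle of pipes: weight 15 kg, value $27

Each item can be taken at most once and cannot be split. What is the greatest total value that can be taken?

$83

Check high-value combinations within 36 kg:
- spool of cable+pallet of tiles+crate of tools+bundle of pipes: weight 6+11+2+15=34, value 23+24+9+27=83
- spool of cable+carton of books+pallet of tiles+crate of tools: weight 6+14+11+2=33, value 23+24+24+9=80
- spool of cable+crate of tools+bale of cotton+bundle of pipes: weight 6+2+10+15=33, value 23+9+19+27=78
Best: $83.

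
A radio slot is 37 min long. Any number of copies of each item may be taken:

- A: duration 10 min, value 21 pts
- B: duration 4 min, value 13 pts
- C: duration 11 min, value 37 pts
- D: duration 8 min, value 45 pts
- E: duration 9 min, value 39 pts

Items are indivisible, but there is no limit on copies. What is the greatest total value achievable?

Best value-per-unit is D at 45/8; filling with it alone gives 4×45 = 180.
Optimal mix: 1×B + 4×D → duration 36, value 193.

193 pts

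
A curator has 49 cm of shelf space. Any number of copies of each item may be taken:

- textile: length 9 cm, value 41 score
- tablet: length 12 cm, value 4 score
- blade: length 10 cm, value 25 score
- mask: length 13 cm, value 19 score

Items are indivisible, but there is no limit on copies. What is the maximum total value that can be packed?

Best value-per-unit is textile at 41/9, and filling with it alone uses length 5×9=45. No mix of the others beats 5×41 = 205.

205 score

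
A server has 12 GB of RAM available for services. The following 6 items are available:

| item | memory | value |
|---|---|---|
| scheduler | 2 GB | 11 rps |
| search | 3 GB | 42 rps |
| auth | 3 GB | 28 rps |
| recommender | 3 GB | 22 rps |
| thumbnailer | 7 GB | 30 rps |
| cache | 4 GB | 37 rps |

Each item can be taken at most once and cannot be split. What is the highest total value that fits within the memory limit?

118 rps

Check high-value combinations within 12 GB:
- scheduler+search+auth+cache: memory 2+3+3+4=12, value 11+42+28+37=118
- scheduler+search+recommender+cache: memory 2+3+3+4=12, value 11+42+22+37=112
- search+auth+cache: memory 3+3+4=10, value 42+28+37=107
- scheduler+search+auth+recommender: memory 2+3+3+3=11, value 11+42+28+22=103
- search+recommender+cache: memory 3+3+4=10, value 42+22+37=101
Best: 118 rps.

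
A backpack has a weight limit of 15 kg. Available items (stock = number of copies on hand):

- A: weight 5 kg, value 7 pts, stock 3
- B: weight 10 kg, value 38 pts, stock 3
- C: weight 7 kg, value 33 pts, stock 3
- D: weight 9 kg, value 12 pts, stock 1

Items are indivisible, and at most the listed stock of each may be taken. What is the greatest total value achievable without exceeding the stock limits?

Best selections within weight 15 and stock limits:
- 2×C: weight 14, value 66
- 1×A + 1×B: weight 15, value 45
- 1×A + 1×C: weight 12, value 40
- 1×B: weight 10, value 38
Best: 66 pts.

66 pts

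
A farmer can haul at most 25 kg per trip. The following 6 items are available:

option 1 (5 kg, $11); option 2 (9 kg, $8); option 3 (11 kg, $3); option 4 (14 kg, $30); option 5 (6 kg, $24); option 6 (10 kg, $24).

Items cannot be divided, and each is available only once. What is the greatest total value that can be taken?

Check high-value combinations within 25 kg:
- option 1+option 4+option 5: weight 5+14+6=25, value 11+30+24=65
- option 1+option 5+option 6: weight 5+6+10=21, value 11+24+24=59
- option 2+option 5+option 6: weight 9+6+10=25, value 8+24+24=56
Best: $65.

$65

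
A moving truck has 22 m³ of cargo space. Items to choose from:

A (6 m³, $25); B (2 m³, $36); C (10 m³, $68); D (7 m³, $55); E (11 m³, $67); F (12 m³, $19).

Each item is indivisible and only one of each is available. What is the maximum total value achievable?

Check high-value combinations within 22 m³:
- B+C+D: volume 2+10+7=19, value 36+68+55=159
- B+D+E: volume 2+7+11=20, value 36+55+67=158
- C+E: volume 10+11=21, value 68+67=135
- A+B+C: volume 6+2+10=18, value 25+36+68=129
- A+B+E: volume 6+2+11=19, value 25+36+67=128
Best: $159.

$159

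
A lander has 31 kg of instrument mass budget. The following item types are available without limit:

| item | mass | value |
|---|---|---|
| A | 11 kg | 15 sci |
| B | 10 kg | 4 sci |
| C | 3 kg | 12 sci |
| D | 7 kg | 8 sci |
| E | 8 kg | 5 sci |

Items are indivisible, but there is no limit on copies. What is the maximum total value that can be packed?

Best value-per-unit is C at 12/3, and filling with it alone uses mass 10×3=30. No mix of the others beats 10×12 = 120.

120 sci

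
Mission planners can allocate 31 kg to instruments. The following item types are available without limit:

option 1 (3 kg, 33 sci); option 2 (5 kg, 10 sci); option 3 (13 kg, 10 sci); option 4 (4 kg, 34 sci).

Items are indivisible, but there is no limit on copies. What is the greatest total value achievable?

Best value-per-unit is option 1 at 33/3; filling with it alone gives 10×33 = 330.
Optimal mix: 9×option 1 + 1×option 4 → mass 31, value 331.

331 sci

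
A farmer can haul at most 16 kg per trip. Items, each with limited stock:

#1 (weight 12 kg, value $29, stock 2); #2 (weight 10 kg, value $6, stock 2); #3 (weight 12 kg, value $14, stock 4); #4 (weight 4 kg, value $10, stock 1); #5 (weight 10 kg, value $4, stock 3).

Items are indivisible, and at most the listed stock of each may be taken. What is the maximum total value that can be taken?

$39

Top feasible selections:
- 1×#1 + 1×#4: weight 16, value 39
- 1×#1: weight 12, value 29
- 1×#3 + 1×#4: weight 16, value 24
- 1×#2 + 1×#4: weight 14, value 16
Best: $39.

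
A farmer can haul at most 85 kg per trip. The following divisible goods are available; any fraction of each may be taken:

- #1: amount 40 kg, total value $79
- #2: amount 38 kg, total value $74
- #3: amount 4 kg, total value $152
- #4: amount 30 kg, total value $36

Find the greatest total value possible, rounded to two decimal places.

308.60

Take in order of value per unit:
- #3 (152/4 per unit): all 4 → value 152, running total 152.00
- #1 (79/40 per unit): all 40 → value 79, running total 231.00
- #2 (74/38 per unit): all 38 → value 74, running total 305.00
- #4 (36/30 per unit): 3 of 30 → value 3×36/30 = 3.6000, running total 308.60
Total 308.60.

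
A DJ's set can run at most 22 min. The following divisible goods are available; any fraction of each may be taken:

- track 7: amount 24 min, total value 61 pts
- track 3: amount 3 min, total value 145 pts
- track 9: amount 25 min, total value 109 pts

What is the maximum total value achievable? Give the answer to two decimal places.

227.84

Take in order of value per unit:
- track 3 (145/3 per unit): all 3 → value 145, running total 145.00
- track 9 (109/25 per unit): 19 of 25 → value 19×109/25 = 82.8400, running total 227.84
Total 227.84.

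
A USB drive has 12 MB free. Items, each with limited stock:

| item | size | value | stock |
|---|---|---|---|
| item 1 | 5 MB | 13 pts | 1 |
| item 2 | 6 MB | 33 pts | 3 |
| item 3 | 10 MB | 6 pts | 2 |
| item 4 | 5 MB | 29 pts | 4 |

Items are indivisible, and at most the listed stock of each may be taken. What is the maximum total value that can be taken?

Top feasible selections:
- 2×item 2: size 12, value 66
- 1×item 2 + 1×item 4: size 11, value 62
Best: 66 pts.

66 pts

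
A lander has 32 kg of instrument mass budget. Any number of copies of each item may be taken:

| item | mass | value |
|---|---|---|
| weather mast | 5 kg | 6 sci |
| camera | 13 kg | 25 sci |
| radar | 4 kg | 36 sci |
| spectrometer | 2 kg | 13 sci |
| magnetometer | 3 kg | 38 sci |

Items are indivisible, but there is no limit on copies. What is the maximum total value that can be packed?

Best value-per-unit is magnetometer at 38/3; filling with it alone gives 10×38 = 380.
Optimal mix: 1×spectrometer + 10×magnetometer → mass 32, value 393.

393 sci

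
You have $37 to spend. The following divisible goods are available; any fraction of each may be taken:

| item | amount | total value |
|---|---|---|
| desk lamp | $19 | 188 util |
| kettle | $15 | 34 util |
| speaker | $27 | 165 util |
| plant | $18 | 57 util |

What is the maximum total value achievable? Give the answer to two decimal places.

Take in order of value per unit:
- desk lamp (188/19 per unit): all 19 → value 188, running total 188.00
- speaker (165/27 per unit): 18 of 27 → value 18×165/27 = 110.0000, running total 298.00
Total 298.00.

298.00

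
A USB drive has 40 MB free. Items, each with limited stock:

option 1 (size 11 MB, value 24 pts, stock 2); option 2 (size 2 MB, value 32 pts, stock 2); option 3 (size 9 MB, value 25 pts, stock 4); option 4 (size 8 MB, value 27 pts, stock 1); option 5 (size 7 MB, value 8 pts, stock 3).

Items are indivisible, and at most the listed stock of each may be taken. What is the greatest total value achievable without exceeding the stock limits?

166 pts

Best selections within size 40 and stock limits:
- 2×option 2 + 3×option 3 + 1×option 4: size 39, value 166
- 2×option 2 + 4×option 3: size 40, value 164
- 2×option 2 + 2×option 3 + 1×option 4 + 1×option 5: size 37, value 149
Best: 166 pts.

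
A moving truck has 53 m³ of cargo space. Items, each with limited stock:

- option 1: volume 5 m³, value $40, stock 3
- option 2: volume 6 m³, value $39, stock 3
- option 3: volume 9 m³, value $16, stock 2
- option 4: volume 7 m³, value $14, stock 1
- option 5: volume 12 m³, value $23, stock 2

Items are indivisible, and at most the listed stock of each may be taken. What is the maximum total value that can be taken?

Best selections within volume 53 and stock limits:
- 3×option 1 + 3×option 2 + 1×option 4 + 1×option 5: volume 52, value 274
- 3×option 1 + 3×option 2 + 2×option 3: volume 51, value 269
- 3×option 1 + 3×option 2 + 1×option 3 + 1×option 4: volume 49, value 267
Best: $274.

$274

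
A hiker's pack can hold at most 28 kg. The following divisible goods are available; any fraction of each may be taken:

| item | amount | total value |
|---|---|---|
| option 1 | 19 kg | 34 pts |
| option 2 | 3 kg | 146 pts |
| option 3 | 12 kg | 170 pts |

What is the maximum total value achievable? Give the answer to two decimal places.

339.26

Take in order of value per unit:
- option 2 (146/3 per unit): all 3 → value 146, running total 146.00
- option 3 (170/12 per unit): all 12 → value 170, running total 316.00
- option 1 (34/19 per unit): 13 of 19 → value 13×34/19 = 23.2632, running total 339.26
Total 339.26.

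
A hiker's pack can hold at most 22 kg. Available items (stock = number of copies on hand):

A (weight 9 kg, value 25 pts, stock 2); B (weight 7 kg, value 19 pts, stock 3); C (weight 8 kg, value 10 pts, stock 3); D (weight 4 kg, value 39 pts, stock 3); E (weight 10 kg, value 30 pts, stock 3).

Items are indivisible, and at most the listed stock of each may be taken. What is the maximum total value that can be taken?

Best selections within weight 22 and stock limits:
- 3×D + 1×E: weight 22, value 147
- 1×A + 3×D: weight 21, value 142
- 1×B + 3×D: weight 19, value 136
Best: 147 pts.

147 pts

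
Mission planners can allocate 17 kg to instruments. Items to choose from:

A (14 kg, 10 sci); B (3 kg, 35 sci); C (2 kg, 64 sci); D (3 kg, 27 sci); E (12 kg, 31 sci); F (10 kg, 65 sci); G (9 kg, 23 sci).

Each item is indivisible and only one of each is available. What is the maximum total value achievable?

This is a 0/1 knapsack; check combinations near the capacity.
- B+C+F: mass 3+2+10=15, value 35+64+65=164
- C+D+F: mass 2+3+10=15, value 64+27+65=156
- B+C+D+G: mass 3+2+3+9=17, value 35+64+27+23=149
Best: 164 sci.

164 sci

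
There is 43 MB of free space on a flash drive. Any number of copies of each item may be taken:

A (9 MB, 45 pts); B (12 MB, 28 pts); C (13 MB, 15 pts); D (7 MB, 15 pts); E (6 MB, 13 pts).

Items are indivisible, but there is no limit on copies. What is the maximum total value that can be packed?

195 pts

Best value-per-unit is A at 45/9; filling with it alone gives 4×45 = 180.
Optimal mix: 4×A + 1×D → size 43, value 195.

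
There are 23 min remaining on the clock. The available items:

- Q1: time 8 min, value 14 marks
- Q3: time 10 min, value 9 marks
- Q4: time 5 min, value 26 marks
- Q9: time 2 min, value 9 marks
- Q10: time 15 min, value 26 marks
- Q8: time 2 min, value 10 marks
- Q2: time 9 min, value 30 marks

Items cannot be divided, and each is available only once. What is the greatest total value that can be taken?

Check high-value combinations within 23 min:
- Q4+Q9+Q8+Q2: time 5+2+2+9=18, value 26+9+10+30=75
- Q1+Q4+Q2: time 8+5+9=22, value 14+26+30=70
- Q4+Q8+Q2: time 5+2+9=16, value 26+10+30=66
Best: 75 marks.

75 marks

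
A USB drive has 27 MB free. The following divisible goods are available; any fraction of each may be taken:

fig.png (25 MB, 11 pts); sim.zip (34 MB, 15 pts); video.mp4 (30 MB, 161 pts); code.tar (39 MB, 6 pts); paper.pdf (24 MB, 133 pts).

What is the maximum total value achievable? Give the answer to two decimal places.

Take in order of value per unit:
- paper.pdf (133/24 per unit): all 24 → value 133, running total 133.00
- video.mp4 (161/30 per unit): 3 of 30 → value 3×161/30 = 16.1000, running total 149.10
Total 149.10.

149.10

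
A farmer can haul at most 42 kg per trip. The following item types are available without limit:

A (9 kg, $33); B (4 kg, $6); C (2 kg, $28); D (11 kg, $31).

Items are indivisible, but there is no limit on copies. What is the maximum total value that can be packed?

$588

Best value-per-unit is C at 28/2, and filling with it alone uses weight 21×2=42. No mix of the others beats 21×28 = 588.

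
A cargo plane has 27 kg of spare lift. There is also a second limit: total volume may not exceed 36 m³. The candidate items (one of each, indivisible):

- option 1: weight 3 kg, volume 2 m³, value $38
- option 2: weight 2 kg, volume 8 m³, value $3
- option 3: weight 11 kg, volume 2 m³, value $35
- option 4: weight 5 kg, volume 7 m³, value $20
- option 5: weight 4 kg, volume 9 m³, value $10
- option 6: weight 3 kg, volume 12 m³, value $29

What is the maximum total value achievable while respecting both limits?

Feasible sets respecting both limits:
- option 1+option 3+option 4+option 5+option 6: weight 26, volume 32, value 132
- option 1+option 2+option 3+option 4+option 6: weight 24, volume 31, value 125
- option 1+option 3+option 4+option 6: weight 22, volume 23, value 122
- option 1+option 2+option 3+option 5+option 6: weight 23, volume 33, value 115
Best: $132.

$132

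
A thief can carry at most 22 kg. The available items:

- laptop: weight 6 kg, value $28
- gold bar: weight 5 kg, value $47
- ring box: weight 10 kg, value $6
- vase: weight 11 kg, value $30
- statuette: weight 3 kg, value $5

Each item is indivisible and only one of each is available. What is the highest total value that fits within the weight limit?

$105

Check high-value combinations within 22 kg:
- laptop+gold bar+vase: weight 6+5+11=22, value 28+47+30=105
- gold bar+vase+statuette: weight 5+11+3=19, value 47+30+5=82
- laptop+gold bar+ring box: weight 6+5+10=21, value 28+47+6=81
Best: $105.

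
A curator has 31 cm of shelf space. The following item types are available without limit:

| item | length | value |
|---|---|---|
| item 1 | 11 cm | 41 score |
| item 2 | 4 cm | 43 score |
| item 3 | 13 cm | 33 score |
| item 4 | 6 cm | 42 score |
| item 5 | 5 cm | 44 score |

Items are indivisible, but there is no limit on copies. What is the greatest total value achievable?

304 score

Best value-per-unit is item 2 at 43/4; filling with it alone gives 7×43 = 301.
Optimal mix: 4×item 2 + 3×item 5 → length 31, value 304.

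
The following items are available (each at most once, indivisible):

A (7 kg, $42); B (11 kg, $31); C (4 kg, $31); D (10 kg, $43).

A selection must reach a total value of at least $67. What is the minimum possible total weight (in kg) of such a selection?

Subsets with value ≥ 67, sorted by total weight:
- A+C: weight 11, value 73
- C+D: weight 14, value 74
- A+D: weight 17, value 85
Minimum weight: 11 kg.

11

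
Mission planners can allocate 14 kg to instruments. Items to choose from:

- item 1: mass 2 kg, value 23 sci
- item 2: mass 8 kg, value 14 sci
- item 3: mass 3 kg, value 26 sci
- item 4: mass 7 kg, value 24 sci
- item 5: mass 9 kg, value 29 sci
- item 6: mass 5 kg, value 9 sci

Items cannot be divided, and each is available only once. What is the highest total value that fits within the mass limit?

78 sci

This is a 0/1 knapsack; check combinations near the capacity.
- item 1+item 3+item 5: mass 2+3+9=14, value 23+26+29=78
- item 1+item 3+item 4: mass 2+3+7=12, value 23+26+24=73
- item 1+item 2+item 3: mass 2+8+3=13, value 23+14+26=63
- item 1+item 3+item 6: mass 2+3+5=10, value 23+26+9=58
- item 1+item 4+item 6: mass 2+7+5=14, value 23+24+9=56
Best: 78 sci.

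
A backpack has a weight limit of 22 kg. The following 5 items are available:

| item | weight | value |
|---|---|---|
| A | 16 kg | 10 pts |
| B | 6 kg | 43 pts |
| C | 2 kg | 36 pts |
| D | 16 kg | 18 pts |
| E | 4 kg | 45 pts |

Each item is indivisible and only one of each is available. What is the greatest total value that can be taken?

124 pts

This is a 0/1 knapsack; check combinations near the capacity.
- B+C+E: weight 6+2+4=12, value 43+36+45=124
- C+D+E: weight 2+16+4=22, value 36+18+45=99
- A+C+E: weight 16+2+4=22, value 10+36+45=91
Best: 124 pts.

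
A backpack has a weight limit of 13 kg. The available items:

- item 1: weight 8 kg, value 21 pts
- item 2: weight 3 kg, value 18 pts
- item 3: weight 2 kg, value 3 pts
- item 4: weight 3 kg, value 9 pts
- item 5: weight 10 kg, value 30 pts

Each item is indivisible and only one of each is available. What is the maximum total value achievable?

Check high-value combinations within 13 kg:
- item 2+item 5: weight 3+10=13, value 18+30=48
- item 1+item 2+item 3: weight 8+3+2=13, value 21+18+3=42
- item 1+item 2: weight 8+3=11, value 21+18=39
- item 4+item 5: weight 3+10=13, value 9+30=39
Best: 48 pts.

48 pts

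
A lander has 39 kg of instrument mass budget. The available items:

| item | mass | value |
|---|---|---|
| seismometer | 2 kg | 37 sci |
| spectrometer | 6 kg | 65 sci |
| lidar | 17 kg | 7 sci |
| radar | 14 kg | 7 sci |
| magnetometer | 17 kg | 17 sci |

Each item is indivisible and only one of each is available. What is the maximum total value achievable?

126 sci

This is a 0/1 knapsack; check combinations near the capacity.
- seismometer+spectrometer+radar+magnetometer: mass 2+6+14+17=39, value 37+65+7+17=126
- seismometer+spectrometer+magnetometer: mass 2+6+17=25, value 37+65+17=119
- seismometer+spectrometer+lidar+radar: mass 2+6+17+14=39, value 37+65+7+7=116
Best: 126 sci.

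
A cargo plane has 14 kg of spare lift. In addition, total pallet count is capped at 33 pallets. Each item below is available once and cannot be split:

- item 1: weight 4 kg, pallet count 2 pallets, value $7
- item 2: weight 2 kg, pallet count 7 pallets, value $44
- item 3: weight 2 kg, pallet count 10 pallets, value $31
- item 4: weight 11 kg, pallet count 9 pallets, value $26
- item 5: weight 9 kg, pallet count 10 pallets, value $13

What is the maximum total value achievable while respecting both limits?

Feasible sets respecting both limits:
- item 2+item 3+item 5: weight 13, pallet count 27, value 88
- item 1+item 2+item 3: weight 8, pallet count 19, value 82
- item 2+item 3: weight 4, pallet count 17, value 75
- item 2+item 4: weight 13, pallet count 16, value 70
Best: $88.

$88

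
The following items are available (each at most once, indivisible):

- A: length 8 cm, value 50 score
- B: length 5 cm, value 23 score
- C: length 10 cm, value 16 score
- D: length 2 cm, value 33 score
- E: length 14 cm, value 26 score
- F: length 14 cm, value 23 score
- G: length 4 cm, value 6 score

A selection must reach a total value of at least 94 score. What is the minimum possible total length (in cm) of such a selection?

15

Subsets with value ≥ 94, sorted by total length:
- A+B+D: length 15, value 106
- A+B+D+G: length 19, value 112
Minimum length: 15 cm.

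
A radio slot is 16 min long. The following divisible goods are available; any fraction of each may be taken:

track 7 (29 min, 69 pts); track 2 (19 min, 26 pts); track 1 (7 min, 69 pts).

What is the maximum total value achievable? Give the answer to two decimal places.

90.41

Take in order of value per unit:
- track 1 (69/7 per unit): all 7 → value 69, running total 69.00
- track 7 (69/29 per unit): 9 of 29 → value 9×69/29 = 21.4138, running total 90.41
Total 90.41.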